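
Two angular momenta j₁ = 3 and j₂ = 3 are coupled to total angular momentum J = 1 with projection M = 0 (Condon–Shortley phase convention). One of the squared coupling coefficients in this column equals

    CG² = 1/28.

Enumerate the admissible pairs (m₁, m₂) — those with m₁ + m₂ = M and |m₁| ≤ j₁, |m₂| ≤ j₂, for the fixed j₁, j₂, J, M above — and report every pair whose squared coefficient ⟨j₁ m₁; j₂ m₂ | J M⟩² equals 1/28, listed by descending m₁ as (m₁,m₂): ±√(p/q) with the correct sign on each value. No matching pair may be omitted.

(1,-1): +√(1/28); (-1,1): −√(1/28)

Admissible pairs with m₁+m₂ = M = 0: (-3,3), (-2,2), (-1,1), (0,0), (1,-1), (2,-2), (3,-3)
  (m₁,m₂)=(3,-3): CG² = 9/28, CG = +√(9/28)
  (m₁,m₂)=(2,-2): CG² = 1/7, CG = −√(1/7)
  (m₁,m₂)=(1,-1): CG² = 1/28, CG = +√(1/28)   ← matches the target
  (m₁,m₂)=(0,0): CG² = 0/1, CG = 0
  (m₁,m₂)=(-1,1): CG² = 1/28, CG = −√(1/28)   ← matches the target
  (m₁,m₂)=(-2,2): CG² = 1/7, CG = +√(1/7)
  (m₁,m₂)=(-3,3): CG² = 9/28, CG = −√(9/28)
Pairs with CG² = 1/28: (1,-1): +√(1/28); (-1,1): −√(1/28)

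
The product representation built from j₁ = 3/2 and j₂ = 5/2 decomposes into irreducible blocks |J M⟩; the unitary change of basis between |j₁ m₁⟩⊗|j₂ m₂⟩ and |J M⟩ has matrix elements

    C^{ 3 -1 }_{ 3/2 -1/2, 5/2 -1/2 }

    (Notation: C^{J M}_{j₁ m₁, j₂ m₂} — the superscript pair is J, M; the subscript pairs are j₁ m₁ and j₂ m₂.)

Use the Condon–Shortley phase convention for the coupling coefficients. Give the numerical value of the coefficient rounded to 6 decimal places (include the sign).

−√(1/60) ≈ -0.129099

j₁+j₂−J=1  J+j₁−j₂=2  J−j₁+j₂=4  j₁+j₂+J+1=8
(j₁±m₁, j₂±m₂, J±M) = (1,2,2,3,2,4)
P² = 48/5
sum k=0..1:
  [0] +1/8 = 1/8
  [1] −1/6 = -1/6
S = -1/24
C² = P²·S² = 1/60 ; C = -0.129099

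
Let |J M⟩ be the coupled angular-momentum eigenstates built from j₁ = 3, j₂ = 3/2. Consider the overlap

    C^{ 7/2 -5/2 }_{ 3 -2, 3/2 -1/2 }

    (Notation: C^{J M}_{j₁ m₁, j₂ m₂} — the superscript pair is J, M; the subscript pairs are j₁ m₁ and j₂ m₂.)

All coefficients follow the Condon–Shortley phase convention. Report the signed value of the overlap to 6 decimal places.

−√(1/7) ≈ -0.377964

j₁+j₂−J=1  J+j₁−j₂=5  J−j₁+j₂=2  j₁+j₂+J+1=9
(j₁±m₁, j₂±m₂, J±M) = (1,5,1,2,1,6)
P² = 6400/7
sum k=0..1:
  [0] +1/120 = 1/120
  [1] −1/48 = -1/48
S = -1/80
C² = P²·S² = 1/7 ; C = -0.377964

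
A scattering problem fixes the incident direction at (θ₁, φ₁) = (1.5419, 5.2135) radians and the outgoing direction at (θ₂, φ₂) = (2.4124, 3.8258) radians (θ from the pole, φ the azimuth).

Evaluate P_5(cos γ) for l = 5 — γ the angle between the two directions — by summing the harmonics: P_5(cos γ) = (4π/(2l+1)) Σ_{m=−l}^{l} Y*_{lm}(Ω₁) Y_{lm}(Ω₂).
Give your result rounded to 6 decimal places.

0.178367

Addition theorem: P_5(cos γ) = (4π/11) Σ_m Y*_{lm}(Ω₁) Y_{lm}(Ω₂), m = −5…5:
  [-5]  conj(Y_{5,-5})(Ω₁) = (0.275125, 0.372595) ; Y_{5,-5}(Ω₂) = (0.058574, -0.016808) ; Δ = (0.022378, 0.017200)
  [-4]  conj(Y_{5,-4})(Ω₁) = (-0.017788, 0.038416) ; Y_{5,-4}(Ω₂) = (0.198251, 0.084935) ; Δ = (-0.006789, 0.006105)
  [-3]  conj(Y_{5,-3})(Ω₁) = (0.342135, -0.023117) ; Y_{5,-3}(Ω₂) = (0.189883, 0.363110) ; Δ = (0.073359, 0.119843)
  [-2]  conj(Y_{5,-2})(Ω₁) = (0.026277, 0.041124) ; Y_{5,-2}(Ω₂) = (-0.075358, 0.367258) ; Δ = (-0.017083, 0.006551)
  [-1]  conj(Y_{5,-1})(Ω₁) = (0.152004, -0.277508) ; Y_{5,-1}(Ω₂) = (0.048175, -0.039294) ; Δ = (-0.003582, -0.019342)
  [+0]  conj(Y_{5,0})(Ω₁) = (0.050487, -0.000000) ; Y_{5,0}(Ω₂) = (0.387604, 0.000000) ; Δ = (0.019569, 0.000000)
  [+1]  conj(Y_{5,1})(Ω₁) = (-0.152004, -0.277508) ; Y_{5,1}(Ω₂) = (-0.048175, -0.039294) ; Δ = (-0.003582, 0.019342)
  [+2]  conj(Y_{5,2})(Ω₁) = (0.026277, -0.041124) ; Y_{5,2}(Ω₂) = (-0.075358, -0.367258) ; Δ = (-0.017083, -0.006551)
  [+3]  conj(Y_{5,3})(Ω₁) = (-0.342135, -0.023117) ; Y_{5,3}(Ω₂) = (-0.189883, 0.363110) ; Δ = (0.073359, -0.119843)
  [+4]  conj(Y_{5,4})(Ω₁) = (-0.017788, -0.038416) ; Y_{5,4}(Ω₂) = (0.198251, -0.084935) ; Δ = (-0.006789, -0.006105)
  [+5]  conj(Y_{5,5})(Ω₁) = (-0.275125, 0.372595) ; Y_{5,5}(Ω₂) = (-0.058574, -0.016808) ; Δ = (0.022378, -0.017200)
Accumulated sum (0.156134, -0.000000); after 4π/(2l+1) scaling, (0.178367, -0.000000) ⇒ P_5 = 0.178367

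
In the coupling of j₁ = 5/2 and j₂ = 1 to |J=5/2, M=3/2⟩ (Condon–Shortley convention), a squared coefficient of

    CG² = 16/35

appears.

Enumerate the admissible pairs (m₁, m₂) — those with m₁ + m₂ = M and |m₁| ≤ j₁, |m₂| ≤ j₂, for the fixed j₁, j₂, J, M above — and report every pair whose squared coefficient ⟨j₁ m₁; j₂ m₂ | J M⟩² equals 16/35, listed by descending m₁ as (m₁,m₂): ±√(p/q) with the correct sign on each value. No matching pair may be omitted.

Admissible pairs with m₁+m₂ = M = 3/2: (1/2,1), (3/2,0), (5/2,-1)
  (m₁,m₂)=(5/2,-1): CG² = 2/7, CG = +√(2/7)
  (m₁,m₂)=(3/2,0): CG² = 9/35, CG = +√(9/35)
  (m₁,m₂)=(1/2,1): CG² = 16/35, CG = −√(16/35)   ← matches the target
Pairs with CG² = 16/35: (1/2,1): −√(16/35)

(1/2,1): −√(16/35)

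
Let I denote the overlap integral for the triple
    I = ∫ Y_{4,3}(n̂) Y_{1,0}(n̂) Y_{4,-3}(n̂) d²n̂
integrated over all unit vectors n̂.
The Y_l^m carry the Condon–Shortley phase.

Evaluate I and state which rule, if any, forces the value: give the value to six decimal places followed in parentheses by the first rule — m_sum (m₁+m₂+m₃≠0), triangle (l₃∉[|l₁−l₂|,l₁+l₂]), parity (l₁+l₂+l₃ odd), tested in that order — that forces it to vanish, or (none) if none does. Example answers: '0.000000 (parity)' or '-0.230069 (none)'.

L=9 odd ⇒ parity kills the (l;000) factor ⇒ I = 0

0.000000 (parity)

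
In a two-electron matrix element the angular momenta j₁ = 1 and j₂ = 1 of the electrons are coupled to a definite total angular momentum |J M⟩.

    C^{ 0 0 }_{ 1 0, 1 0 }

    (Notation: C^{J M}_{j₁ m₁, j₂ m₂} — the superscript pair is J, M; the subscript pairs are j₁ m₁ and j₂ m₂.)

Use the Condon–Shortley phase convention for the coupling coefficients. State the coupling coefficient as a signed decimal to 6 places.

-0.577350

triangle: 2!×0!×0!/3! = 2/6
(j±m)!: 1!×1!×1!×1!×0!×0! = 1
prefactor² = (2J+1)×Δ×N² = 1/3
  k=1: −1/(1!×1!×0!×0!×0!×0!) = -1
Σ = -1  ⇒  CG² = 1/3×(-1)² = 1/3
CG = −√(1/3) = -0.577350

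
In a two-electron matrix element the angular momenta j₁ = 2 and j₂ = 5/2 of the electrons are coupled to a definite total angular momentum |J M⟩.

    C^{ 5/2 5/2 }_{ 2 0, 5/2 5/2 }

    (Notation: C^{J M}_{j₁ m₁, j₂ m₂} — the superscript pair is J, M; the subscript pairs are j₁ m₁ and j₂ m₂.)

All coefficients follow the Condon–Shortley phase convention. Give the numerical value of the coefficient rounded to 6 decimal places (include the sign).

triangle: 2!×2!×3!/8! = 24/40320
(j±m)!: 2!×2!×5!×0!×5!×0! = 57600
prefactor² = (2J+1)×Δ×N² = 1440/7
  k=2: +1/(2!×0!×0!×3!×2!×0!) = 1/24
Σ = 1/24  ⇒  CG² = 1440/7×(1/24)² = 5/14
CG = +√(5/14) = +0.597614

+0.597614  (= +√(5/14))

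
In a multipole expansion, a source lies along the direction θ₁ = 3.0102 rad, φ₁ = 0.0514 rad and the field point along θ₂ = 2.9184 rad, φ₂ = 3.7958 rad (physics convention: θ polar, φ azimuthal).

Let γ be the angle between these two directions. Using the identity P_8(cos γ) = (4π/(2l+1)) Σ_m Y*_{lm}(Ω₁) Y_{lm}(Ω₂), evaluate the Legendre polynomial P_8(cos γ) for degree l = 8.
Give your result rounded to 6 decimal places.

-0.221880

Term-by-term m-sum for l=8 (normalisation 4π/17 = 0.739198):
  m=-8: Y*=+0.000000+0.000000i  Y=+0.000001+0.000003i  product +0.000000+0.000000i
  m=-7: Y*=-0.000001-0.000000i  Y=-0.000007+0.000052i  product +0.000000-0.000000i
  m=-6: Y*=+0.000025+0.000008i  Y=-0.000416+0.000414i  product -0.000000+0.000000i
  m=-5: Y*=-0.000353-0.000093i  Y=-0.004706+0.000613i  product +0.000002+0.000000i
  m=-4: Y*=+0.003731+0.000778i  Y=-0.024639-0.014264i  product -0.000081-0.000072i
  m=-3: Y*=-0.029093-0.004522i  Y=-0.047783-0.115644i  product +0.000867+0.003580i
  m=-2: Y*=+0.160056+0.016512i  Y=+0.098566-0.367000i  product +0.021836-0.057113i
  m=-1: Y*=-0.552784-0.028438i  Y=+0.538753-0.413151i  product -0.309563+0.213062i
  m=+0: Y*=+0.828562-0.000000i  Y=+0.330350+0.000000i  product +0.273715+0.000000i
  m=+1: Y*=+0.552784-0.028438i  Y=-0.538753-0.413151i  product -0.309563-0.213062i
  m=+2: Y*=+0.160056-0.016512i  Y=+0.098566+0.367000i  product +0.021836+0.057113i
  m=+3: Y*=+0.029093-0.004522i  Y=+0.047783-0.115644i  product +0.000867-0.003580i
  m=+4: Y*=+0.003731-0.000778i  Y=-0.024639+0.014264i  product -0.000081+0.000072i
  m=+5: Y*=+0.000353-0.000093i  Y=+0.004706+0.000613i  product +0.000002-0.000000i
  m=+6: Y*=+0.000025-0.000008i  Y=-0.000416-0.000414i  product -0.000000-0.000000i
  m=+7: Y*=+0.000001-0.000000i  Y=+0.000007+0.000052i  product +0.000000+0.000000i
  m=+8: Y*=+0.000000-0.000000i  Y=+0.000001-0.000003i  product +0.000000-0.000000i
Σ over m = -0.300163-0.000000i; ×(4π/17) → -0.221880-0.000000i. Real part: -0.221880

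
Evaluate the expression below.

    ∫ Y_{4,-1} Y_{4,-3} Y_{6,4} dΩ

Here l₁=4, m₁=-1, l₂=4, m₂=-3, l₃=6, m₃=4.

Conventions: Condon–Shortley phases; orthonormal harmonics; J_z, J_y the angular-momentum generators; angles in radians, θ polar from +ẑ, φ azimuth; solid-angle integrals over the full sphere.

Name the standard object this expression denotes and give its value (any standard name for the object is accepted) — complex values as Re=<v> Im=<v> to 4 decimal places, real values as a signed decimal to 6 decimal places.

Gaunt coefficient, -0.030176

This is a Gaunt coefficient — the integral of a triple product of spherical harmonics over the sphere.
Checks pass: Σm=0; 14 even; l₃=6∈[0,8].
(2·4+1)(2·4+1)(2·6+1) = 1053
Δ: 2! 6! 6! / 15! → 1/1261260
sum: t=0:+1/4608 t=1:−1/1296 t=2:+1/4608 = -7/20736
3j²(4 4 6; 0 0 0) = Δ·Π!·Σ² = 20/1287  (sign -1)
sum: t=0:+1/28800 t=1:−1/34560 = 1/172800
3j²(4 4 6; -1 -3 4) = Δ·Π!·Σ² = 1/1430  (sign +1)
combine: 4πI² = 1053·20/1287·1/1430 = 18/1573
take √, sign -1: I = -0.03017637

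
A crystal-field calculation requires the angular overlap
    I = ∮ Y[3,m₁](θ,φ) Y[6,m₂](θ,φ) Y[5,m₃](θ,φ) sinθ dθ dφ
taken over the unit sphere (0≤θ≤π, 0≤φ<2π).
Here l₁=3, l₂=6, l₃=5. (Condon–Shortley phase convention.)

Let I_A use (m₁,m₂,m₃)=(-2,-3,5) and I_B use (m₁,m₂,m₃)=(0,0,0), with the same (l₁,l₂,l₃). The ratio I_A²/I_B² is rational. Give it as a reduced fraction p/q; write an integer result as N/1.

18/49

Shared (l₁,l₂,l₃)=(3,6,5): N and (l;000)² cancel in I_A²/I_B².
A: Δ = 4!·2!·8!/15! = 1/675675; Racah Σ t=3..3: t=3:−1/483840 = -1/483840; ⇒ 3j(3 6 5; -2 -3 5)² = 6/1001, sgn -1
B: Δ = 4!·2!·8!/15! = 1/675675; Racah Σ t=1..3: t=1:−1/8640 t=2:+1/2304 t=3:−1/8640 = 7/34560; ⇒ 3j(3 6 5; 0 0 0)² = 7/429, sgn -1
I_A²/I_B² = (6/1001)/(7/429) = 18/49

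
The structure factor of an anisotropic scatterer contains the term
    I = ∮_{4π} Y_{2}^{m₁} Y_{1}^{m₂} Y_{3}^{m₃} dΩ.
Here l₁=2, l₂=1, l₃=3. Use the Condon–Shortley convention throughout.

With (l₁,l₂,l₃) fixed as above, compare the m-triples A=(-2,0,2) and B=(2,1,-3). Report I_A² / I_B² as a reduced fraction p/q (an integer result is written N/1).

l's match ⇒ only the (l;m) 3-j factors differ between A and B.
A: triangle coeff Δ(2,1,3) = 1/105; Σ_t [0,0]: t=0:+1/24 = 1/24; (3j)²=1/21 [(2 1 3; -2 0 2)], sign=-1
B: triangle coeff Δ(2,1,3) = 1/105; Σ_t [0,0]: t=0:+1/48 = 1/48; (3j)²=1/7 [(2 1 3; 2 1 -3)], sign=+1
I_A²/I_B² = (1/21)/(1/7) = 1/3

1/3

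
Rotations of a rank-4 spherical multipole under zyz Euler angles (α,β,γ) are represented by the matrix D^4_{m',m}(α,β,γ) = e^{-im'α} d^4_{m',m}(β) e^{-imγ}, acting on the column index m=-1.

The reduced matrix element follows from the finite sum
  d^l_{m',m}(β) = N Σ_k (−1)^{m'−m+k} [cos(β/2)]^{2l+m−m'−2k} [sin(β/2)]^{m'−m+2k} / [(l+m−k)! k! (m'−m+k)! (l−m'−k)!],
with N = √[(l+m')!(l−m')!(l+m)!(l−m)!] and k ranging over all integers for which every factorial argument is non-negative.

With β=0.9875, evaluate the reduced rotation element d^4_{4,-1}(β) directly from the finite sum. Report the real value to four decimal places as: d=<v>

d=-0.1222

d^4_{4,-1}(β=0.9875) via the finite sum:
With c≡cos(β/2)=0.880562 and s≡sin(β/2)=0.473931, N=[40320·1·6·120]^{1/2}=5387.986637
k: max(0,(-1)−(4))=0 … min(4+(-1),4−(4))=0
  k=0: (−1)^5·5387.9866/(720)·0.8806^3·0.4739^5 = -0.122166
d^4_{4,-1}(0.9875) = -0.122166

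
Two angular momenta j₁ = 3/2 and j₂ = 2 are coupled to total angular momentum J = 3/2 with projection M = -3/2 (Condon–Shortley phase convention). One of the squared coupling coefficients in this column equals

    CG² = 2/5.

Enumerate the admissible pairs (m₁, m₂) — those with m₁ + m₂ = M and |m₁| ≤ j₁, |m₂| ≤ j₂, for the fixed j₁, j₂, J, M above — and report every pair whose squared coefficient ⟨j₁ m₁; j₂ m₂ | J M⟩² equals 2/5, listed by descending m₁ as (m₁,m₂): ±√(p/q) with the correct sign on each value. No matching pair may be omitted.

Admissible pairs with m₁+m₂ = M = -3/2: (-3/2,0), (-1/2,-1), (1/2,-2)
  (m₁,m₂)=(1/2,-2): CG² = 2/5, CG = +√(2/5)   ← matches the target
  (m₁,m₂)=(-1/2,-1): CG² = 2/5, CG = −√(2/5)   ← matches the target
  (m₁,m₂)=(-3/2,0): CG² = 1/5, CG = +√(1/5)
Pairs with CG² = 2/5: (1/2,-2): +√(2/5); (-1/2,-1): −√(2/5)

(1/2,-2): +√(2/5); (-1/2,-1): −√(2/5)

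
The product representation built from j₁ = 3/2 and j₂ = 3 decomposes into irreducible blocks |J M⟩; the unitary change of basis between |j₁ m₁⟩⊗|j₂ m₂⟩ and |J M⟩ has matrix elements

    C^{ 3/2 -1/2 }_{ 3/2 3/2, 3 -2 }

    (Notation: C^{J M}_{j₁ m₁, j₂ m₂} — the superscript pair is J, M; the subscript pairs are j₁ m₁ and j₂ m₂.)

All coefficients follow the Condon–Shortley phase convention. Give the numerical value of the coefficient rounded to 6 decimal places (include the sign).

√[4·3!0!3!/7! · 3!0!1!5!1!2!] = √(288/7)
  +(−1)^0/∏(0,3,0,1,0,2)! = 1/12  (running 1/12)
⟨..|..⟩ = √(288/7)·(1/12) = +0.534522

+√(2/7) = +0.534522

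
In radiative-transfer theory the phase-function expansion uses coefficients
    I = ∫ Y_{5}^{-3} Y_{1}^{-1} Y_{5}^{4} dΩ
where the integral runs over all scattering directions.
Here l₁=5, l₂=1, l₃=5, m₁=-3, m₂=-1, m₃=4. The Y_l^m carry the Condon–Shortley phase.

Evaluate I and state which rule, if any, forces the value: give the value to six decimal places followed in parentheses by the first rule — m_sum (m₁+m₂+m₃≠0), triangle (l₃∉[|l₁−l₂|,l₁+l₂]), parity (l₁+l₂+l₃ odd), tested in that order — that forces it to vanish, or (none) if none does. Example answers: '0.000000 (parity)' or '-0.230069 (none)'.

l₁+l₂+l₃=11 is odd: 3j(l;000)=0 ⇒ I=0

0.000000 (parity)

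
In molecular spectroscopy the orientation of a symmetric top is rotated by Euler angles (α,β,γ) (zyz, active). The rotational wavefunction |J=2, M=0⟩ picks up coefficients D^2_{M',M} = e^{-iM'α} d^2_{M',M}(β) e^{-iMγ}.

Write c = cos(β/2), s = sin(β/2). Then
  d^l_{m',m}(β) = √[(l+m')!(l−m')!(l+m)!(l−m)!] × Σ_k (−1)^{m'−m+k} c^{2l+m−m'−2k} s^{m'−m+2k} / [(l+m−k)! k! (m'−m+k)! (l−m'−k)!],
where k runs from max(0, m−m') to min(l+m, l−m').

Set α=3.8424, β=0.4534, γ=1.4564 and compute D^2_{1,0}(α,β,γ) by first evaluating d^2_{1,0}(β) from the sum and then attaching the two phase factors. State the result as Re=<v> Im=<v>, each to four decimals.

Split into d^2_{1,0}(β=0.4534) × two z-phases.
Half-angle: c=0.974413, s=0.224763. N=√(6·1·2·2)=4.898979
Admissible k: 0..1 (factorial args all ≥0)
  k=0: (−1)^1·4.8990/(2)·0.9744^3·0.2248^1 = -0.509367
  k=1: (−1)^2·4.8990/(2)·0.9744^1·0.2248^3 = +0.027102
d^2_{1,0}(0.4534) = -0.509367 +0.027102 = -0.482265
D = (-0.764322+0.644835i)·(-0.482265)·(+1.000000+0.000000i) = +0.368606-0.310981i

Re=0.3686 Im=-0.3110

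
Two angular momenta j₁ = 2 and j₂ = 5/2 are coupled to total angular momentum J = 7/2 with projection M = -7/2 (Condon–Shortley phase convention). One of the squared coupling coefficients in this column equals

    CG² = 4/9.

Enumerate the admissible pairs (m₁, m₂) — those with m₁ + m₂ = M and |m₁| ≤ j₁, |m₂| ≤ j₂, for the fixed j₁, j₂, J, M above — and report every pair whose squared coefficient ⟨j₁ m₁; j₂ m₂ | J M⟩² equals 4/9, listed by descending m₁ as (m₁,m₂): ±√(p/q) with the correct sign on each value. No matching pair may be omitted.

Admissible pairs with m₁+m₂ = M = -7/2: (-2,-3/2), (-1,-5/2)
  (m₁,m₂)=(-1,-5/2): CG² = 5/9, CG = +√(5/9)
  (m₁,m₂)=(-2,-3/2): CG² = 4/9, CG = −√(4/9)   ← matches the target
Pairs with CG² = 4/9: (-2,-3/2): −√(4/9)

(-2,-3/2): −√(4/9)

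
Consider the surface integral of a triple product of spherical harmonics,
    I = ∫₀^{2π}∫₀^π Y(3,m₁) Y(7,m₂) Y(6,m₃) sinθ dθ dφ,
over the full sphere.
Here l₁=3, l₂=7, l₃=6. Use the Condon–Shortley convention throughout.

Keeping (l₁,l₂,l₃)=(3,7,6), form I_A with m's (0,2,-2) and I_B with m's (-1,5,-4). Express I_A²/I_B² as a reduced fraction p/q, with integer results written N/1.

Same 3,7,6: normalisation and zero-m 3j drop out of the ratio.
A: Δ: 4! 2! 10! / 17! → 1/2042040; sum: t=1:−1/967680 t=2:+1/120960 t=3:−1/207360 = 1/414720; 3j²(3 7 6; 0 2 -2) = Δ·Π!·Σ² = 21/4862  (sign +1)
B: Δ: 4! 2! 10! / 17! → 1/2042040; sum: t=2:+1/29030400 t=3:−1/2177280 t=4:+1/3870720 = -29/174182400; 3j²(3 7 6; -1 5 -4) = Δ·Π!·Σ² = 841/185640  (sign -1)
I_A²/I_B² = (21/4862)/(841/185640) = 8820/9251

8820/9251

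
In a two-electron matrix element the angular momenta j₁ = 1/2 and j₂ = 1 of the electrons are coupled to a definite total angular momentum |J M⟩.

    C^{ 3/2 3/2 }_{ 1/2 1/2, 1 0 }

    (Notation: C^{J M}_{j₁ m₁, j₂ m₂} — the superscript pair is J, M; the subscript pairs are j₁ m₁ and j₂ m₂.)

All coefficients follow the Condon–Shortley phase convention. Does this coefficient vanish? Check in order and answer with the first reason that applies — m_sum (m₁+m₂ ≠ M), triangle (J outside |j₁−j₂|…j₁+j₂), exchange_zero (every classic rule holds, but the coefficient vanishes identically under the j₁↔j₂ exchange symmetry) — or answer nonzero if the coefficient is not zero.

m-sum: m₁+m₂ = 1/2+0 = 1/2, M = 3/2  ✗ ⇒ coefficient is 0

m_sum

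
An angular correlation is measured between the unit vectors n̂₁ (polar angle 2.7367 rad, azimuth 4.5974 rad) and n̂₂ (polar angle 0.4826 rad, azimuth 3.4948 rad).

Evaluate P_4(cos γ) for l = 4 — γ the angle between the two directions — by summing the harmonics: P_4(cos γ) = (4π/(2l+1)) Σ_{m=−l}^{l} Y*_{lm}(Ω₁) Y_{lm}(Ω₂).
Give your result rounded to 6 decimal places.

-0.378696

Addition theorem: P_4(cos γ) = (4π/9) Σ_m Y*_{lm}(Ω₁) Y_{lm}(Ω₂), m = −4…4:
  term(m=-4) = (-0.000065, -0.000209)   from Y*(Ω₁)=(0.009548, -0.004730), Y(Ω₂)=(0.003229, -0.020272)
  term(m=-3) = (0.007686, 0.001289)   from Y*(Ω₁)=(-0.023781, -0.066180), Y(Ω₂)=(-0.054212, 0.096652)
  term(m=-2) = (-0.048931, 0.066494)   from Y*(Ω₁)=(-0.248354, 0.058145), Y(Ω₂)=(0.246210, -0.210095)
  term(m=-1) = (-0.109174, -0.215887)   from Y*(Ω₁)=(0.057265, 0.495808), Y(Ω₂)=(-0.454790, 0.167666)
  term(m=+0) = (0.029749, 0.000000)   from Y*(Ω₁)=(0.278833, -0.000000), Y(Ω₂)=(0.106690, 0.000000)
  term(m=+1) = (-0.109174, 0.215887)   from Y*(Ω₁)=(-0.057265, 0.495808), Y(Ω₂)=(0.454790, 0.167666)
  term(m=+2) = (-0.048931, -0.066494)   from Y*(Ω₁)=(-0.248354, -0.058145), Y(Ω₂)=(0.246210, 0.210095)
  term(m=+3) = (0.007686, -0.001289)   from Y*(Ω₁)=(0.023781, -0.066180), Y(Ω₂)=(0.054212, 0.096652)
  term(m=+4) = (-0.000065, 0.000209)   from Y*(Ω₁)=(0.009548, 0.004730), Y(Ω₂)=(0.003229, 0.020272)
Accumulated sum (-0.271221, -0.000000); after 4π/(2l+1) scaling, (-0.378696, -0.000000) ⇒ P_4 = -0.378696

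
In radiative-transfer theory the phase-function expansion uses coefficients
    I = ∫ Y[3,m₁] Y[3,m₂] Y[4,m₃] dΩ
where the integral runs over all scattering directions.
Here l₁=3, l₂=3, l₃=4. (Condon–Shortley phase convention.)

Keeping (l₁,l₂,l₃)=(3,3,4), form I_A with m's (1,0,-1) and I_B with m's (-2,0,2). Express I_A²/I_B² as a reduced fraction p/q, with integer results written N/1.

Same 3,3,4: normalisation and zero-m 3j drop out of the ratio.
A: Δ: 2! 4! 4! / 11! → 1/34650; sum: t=0:+1/48 t=1:−1/24 t=2:+1/288 = -5/288; 3j²(3 3 4; 1 0 -1) = Δ·Π!·Σ² = 5/462  (sign +1)
B: Δ: 2! 4! 4! / 11! → 1/34650; sum: t=1:−1/96 t=2:+1/72 = 1/288; 3j²(3 3 4; -2 0 2) = Δ·Π!·Σ² = 1/462  (sign +1)
I_A²/I_B² = (5/462)/(1/462) = 5/1

5/1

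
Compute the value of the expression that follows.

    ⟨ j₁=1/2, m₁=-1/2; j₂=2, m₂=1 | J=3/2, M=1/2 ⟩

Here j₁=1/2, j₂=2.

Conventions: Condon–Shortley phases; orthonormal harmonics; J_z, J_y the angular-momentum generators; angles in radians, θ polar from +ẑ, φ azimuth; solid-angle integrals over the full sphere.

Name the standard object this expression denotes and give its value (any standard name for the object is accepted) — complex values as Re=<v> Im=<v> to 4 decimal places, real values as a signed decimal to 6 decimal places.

Clebsch–Gordan coefficient, −√(3/5) ≈ -0.774597

This is a Clebsch–Gordan (vector-coupling) coefficient.
√[4·1!0!3!/5! · 0!1!3!1!2!1!] = √(12/5)
  +(−1)^1/∏(1,0,0,2,0,1)! = -1/2  (running -1/2)
⟨..|..⟩ = √(12/5)·(-1/2) = -0.774597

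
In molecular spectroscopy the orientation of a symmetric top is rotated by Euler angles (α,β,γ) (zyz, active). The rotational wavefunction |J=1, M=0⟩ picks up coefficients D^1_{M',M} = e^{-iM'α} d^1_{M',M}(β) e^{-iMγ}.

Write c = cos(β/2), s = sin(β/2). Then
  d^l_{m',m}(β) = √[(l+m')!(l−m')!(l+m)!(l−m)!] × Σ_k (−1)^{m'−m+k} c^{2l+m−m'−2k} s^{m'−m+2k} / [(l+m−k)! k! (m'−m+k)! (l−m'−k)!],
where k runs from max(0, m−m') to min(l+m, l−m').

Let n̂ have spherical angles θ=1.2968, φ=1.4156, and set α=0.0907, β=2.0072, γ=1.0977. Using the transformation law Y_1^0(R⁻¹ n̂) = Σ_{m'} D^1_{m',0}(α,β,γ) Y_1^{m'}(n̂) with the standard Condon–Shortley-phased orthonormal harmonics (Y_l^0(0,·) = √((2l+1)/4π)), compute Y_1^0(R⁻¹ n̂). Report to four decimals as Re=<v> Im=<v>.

Re=0.0479 Im=0.0000

Need the full column D^1_{m',0} for m'=−1..1 at α=0.0907, β=2.0072, γ=1.0977.
cos(β/2)=0.537270, sin(β/2)=0.843411
d^1_{-1,0}: single k=1 term ⇒ +0.640835;  D = +0.638201+0.058044i
d^1_{0,0}: k∈[0..1] ⇒ +0.288659 -0.711341 = -0.422683;  D = -0.422683+0.000000i
d^1_{1,0}: single k=0 term ⇒ -0.640835;  D = -0.638201+0.058044i
Y_1^{m'}(θ=1.2968,φ=1.4156) and Σ D·Y over m':
  (+0.6382+0.0580i)·(+0.0514-0.3286i)  (-0.4227+0.0000i)·(+0.1322+0.0000i)  (-0.6382+0.0580i)·(-0.0514-0.3286i)
Y_1^0(R⁻¹ n̂) = +0.047889+0.000000i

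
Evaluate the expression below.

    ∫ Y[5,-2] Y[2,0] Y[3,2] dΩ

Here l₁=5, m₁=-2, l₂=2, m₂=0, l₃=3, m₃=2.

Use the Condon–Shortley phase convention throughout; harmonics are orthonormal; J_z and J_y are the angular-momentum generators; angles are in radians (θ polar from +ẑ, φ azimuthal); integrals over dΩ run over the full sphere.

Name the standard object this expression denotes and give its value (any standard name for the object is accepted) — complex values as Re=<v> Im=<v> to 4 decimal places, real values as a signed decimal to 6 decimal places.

This is a Gaunt coefficient — the integral of a triple product of spherical harmonics over the sphere.
m-sum 0 ✓  L=10 even ✓  3≤3≤7 ✓
Π(2lᵢ+1) = 11×5×7 = 385
triangle coeff Δ(5,2,3) = 1/2310
Σ_t [2,2]: t=2:+1/144 = 1/144
(3j)²=10/231 [(5 2 3; 0 0 0)], sign=-1
Σ_t [2,2]: t=2:+1/480 = 1/480
(3j)²=3/110 [(5 2 3; -2 0 2)], sign=-1
⇒ 4πI² = 5/11
I = (+1)√(5/11/(4π)) = 0.19018827

Gaunt coefficient, +0.190188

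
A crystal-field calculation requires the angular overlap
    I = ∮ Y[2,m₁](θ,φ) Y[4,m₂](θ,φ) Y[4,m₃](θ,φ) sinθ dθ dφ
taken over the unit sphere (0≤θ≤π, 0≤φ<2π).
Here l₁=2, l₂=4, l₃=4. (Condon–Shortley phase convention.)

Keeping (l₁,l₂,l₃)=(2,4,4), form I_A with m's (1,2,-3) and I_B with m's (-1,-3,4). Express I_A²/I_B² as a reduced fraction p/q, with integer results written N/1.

25/28

Same 2,4,4: normalisation and zero-m 3j drop out of the ratio.
A: Δ: 2! 2! 6! / 11! → 1/13860; sum: t=0:+1/1440 t=1:−1/240 = -1/288; 3j²(2 4 4; 1 2 -3) = Δ·Π!·Σ² = 5/132  (sign +1)
B: Δ: 2! 2! 6! / 11! → 1/13860; sum: t=1:−1/1440 = -1/1440; 3j²(2 4 4; -1 -3 4) = Δ·Π!·Σ² = 7/165  (sign -1)
I_A²/I_B² = (5/132)/(7/165) = 25/28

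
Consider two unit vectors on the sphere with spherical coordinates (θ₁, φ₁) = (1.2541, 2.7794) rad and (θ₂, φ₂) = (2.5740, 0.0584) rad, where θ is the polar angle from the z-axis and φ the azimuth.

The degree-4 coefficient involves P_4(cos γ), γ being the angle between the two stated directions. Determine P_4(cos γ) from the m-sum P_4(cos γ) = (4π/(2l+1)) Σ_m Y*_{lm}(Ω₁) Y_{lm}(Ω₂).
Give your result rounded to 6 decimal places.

-0.382352

Summing Y*_{l m}(θ₁,φ₁)·Y_{l m}(θ₂,φ₂) over m ∈ [−4, 4]; prefactor 4π/(2·4+1) = 1.396263:
  term(m=-4) = -0.00149 - 0.01326j   from Y*(Ω₁)=0.04392 - 0.35817j, Y(Ω₂)=0.03596 - 0.00856j
  term(m=-3) = 0.01668 - 0.05225j   from Y*(Ω₁)=-0.15571 + 0.29604j, Y(Ω₂)=-0.16148 + 0.02858j
  term(m=-2) = -0.02486 + 0.02780j   from Y*(Ω₁)=-0.07264 + 0.06427j, Y(Ω₂)=0.38188 - 0.04481j
  term(m=-1) = -0.12576 + 0.05625j   from Y*(Ω₁)=0.30388 - 0.11514j, Y(Ω₂)=-0.42322 + 0.02474j
  term(m=+0) = -0.00299 + 0.00000j   from Y*(Ω₁)=0.04439 + 0.00000j, Y(Ω₂)=-0.06740 + 0.00000j
  term(m=+1) = -0.12576 - 0.05625j   from Y*(Ω₁)=-0.30388 - 0.11514j, Y(Ω₂)=0.42322 + 0.02474j
  term(m=+2) = -0.02486 - 0.02780j   from Y*(Ω₁)=-0.07264 - 0.06427j, Y(Ω₂)=0.38188 + 0.04481j
  term(m=+3) = 0.01668 + 0.05225j   from Y*(Ω₁)=0.15571 + 0.29604j, Y(Ω₂)=0.16148 + 0.02858j
  term(m=+4) = -0.00149 + 0.01326j   from Y*(Ω₁)=0.04392 + 0.35817j, Y(Ω₂)=0.03596 + 0.00856j
Σ over m = -0.27384 + 0.00000j; ×(4π/9) → -0.38235 + 0.00000j. Real part: -0.382352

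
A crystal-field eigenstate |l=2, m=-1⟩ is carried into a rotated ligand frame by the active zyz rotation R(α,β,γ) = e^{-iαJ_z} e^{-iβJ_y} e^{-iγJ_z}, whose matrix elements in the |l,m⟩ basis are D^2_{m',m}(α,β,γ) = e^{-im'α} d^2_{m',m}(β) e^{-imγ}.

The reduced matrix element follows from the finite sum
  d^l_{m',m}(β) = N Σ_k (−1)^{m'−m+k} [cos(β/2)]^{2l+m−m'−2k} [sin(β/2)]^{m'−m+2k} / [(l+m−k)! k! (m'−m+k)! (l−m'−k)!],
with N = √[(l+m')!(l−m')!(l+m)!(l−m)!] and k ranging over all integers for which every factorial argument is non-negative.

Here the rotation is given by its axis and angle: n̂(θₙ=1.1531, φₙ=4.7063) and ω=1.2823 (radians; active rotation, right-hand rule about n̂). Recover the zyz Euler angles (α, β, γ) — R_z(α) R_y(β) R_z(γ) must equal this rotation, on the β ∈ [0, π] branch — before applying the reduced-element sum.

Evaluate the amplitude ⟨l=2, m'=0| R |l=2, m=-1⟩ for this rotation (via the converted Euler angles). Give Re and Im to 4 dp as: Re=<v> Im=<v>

Axis–angle → zyz. n̂ = (sinθₙcosφₙ, sinθₙsinφₙ, cosθₙ) = (-0.005565, -0.914009, +0.405656), ω = 1.2823.
R = I cosω + sinω [n̂]ₓ + (1−cosω) n̂n̂ᵀ gives
  R = [+0.284533, -0.385252, -0.877851; +0.392531, +0.882239, -0.259949; +0.874620, -0.270620, +0.402250]
β = atan2(√(R₁₃²+R₂₃²), R₃₃) = 1.156824; α = atan2(R₂₃, R₁₃) mod 2π = 3.429485; γ = atan2(R₃₂, −R₃₁) mod 2π = 3.441663
D^2_{0,-1}(3.4295,1.1568,3.4417) = e^{-i·0·3.4295}·d^2_{0,-1}(1.1568)·e^{-i·-1·3.4417}. Compute d first:
Half-angle: c=0.837332, s=0.546695. N=√(2·2·1·6)=4.898979
Admissible k: 0..1 (factorial args all ≥0)
  k=0: (−1)^1·4.8990/(2)·0.8373^3·0.5467^1 = -0.786165
  k=1: (−1)^2·4.8990/(2)·0.8373^1·0.5467^3 = +0.335126
d^2_{0,-1}(1.1568) = -0.786165 +0.335126 = -0.451039
Phases: e^{-i·(0)·3.4295}=+1.000000+0.000000i, e^{-i·(-1)·3.4417}=-0.955316-0.295588i ⇒ D=+0.430884+0.133322i

Re=0.4309 Im=0.1333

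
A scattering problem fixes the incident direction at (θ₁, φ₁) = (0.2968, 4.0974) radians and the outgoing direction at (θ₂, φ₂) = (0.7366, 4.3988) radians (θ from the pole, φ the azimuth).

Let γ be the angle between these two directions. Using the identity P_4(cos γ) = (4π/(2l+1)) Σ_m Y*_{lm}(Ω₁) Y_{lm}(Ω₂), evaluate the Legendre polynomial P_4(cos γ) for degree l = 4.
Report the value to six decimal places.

Summing Y*_{l m}(θ₁,φ₁)·Y_{l m}(θ₂,φ₂) over m ∈ [−4, 4]; prefactor 4π/(2·4+1) = 1.396263:
  term(m=-4) = (0.000104, -0.000273)   from Y*(Ω₁)=(-0.002514, -0.002040), Y(Ω₂)=(0.028045, 0.085648)
  term(m=-3) = (0.005204, -0.006615)   from Y*(Ω₁)=(0.028824, -0.008107), Y(Ω₂)=(0.227118, -0.165605)
  term(m=-2) = (0.054602, -0.037580)   from Y*(Ω₁)=(-0.051659, 0.145657), Y(Ω₂)=(-0.347270, -0.251702)
  term(m=-1) = (0.085087, -0.026451)   from Y*(Ω₁)=(-0.259640, -0.367569), Y(Ω₂)=(-0.061077, 0.188341)
  term(m=+0) = (-0.158161, 0.000000)   from Y*(Ω₁)=(0.511442, -0.000000), Y(Ω₂)=(-0.309245, 0.000000)
  term(m=+1) = (0.085087, 0.026451)   from Y*(Ω₁)=(0.259640, -0.367569), Y(Ω₂)=(0.061077, 0.188341)
  term(m=+2) = (0.054602, 0.037580)   from Y*(Ω₁)=(-0.051659, -0.145657), Y(Ω₂)=(-0.347270, 0.251702)
  term(m=+3) = (0.005204, 0.006615)   from Y*(Ω₁)=(-0.028824, -0.008107), Y(Ω₂)=(-0.227118, -0.165605)
  term(m=+4) = (0.000104, 0.000273)   from Y*(Ω₁)=(-0.002514, 0.002040), Y(Ω₂)=(0.028045, -0.085648)
Σ over m = (0.131832, 0.000000); ×(4π/9) → (0.184072, 0.000000). Real part: 0.184072

0.184072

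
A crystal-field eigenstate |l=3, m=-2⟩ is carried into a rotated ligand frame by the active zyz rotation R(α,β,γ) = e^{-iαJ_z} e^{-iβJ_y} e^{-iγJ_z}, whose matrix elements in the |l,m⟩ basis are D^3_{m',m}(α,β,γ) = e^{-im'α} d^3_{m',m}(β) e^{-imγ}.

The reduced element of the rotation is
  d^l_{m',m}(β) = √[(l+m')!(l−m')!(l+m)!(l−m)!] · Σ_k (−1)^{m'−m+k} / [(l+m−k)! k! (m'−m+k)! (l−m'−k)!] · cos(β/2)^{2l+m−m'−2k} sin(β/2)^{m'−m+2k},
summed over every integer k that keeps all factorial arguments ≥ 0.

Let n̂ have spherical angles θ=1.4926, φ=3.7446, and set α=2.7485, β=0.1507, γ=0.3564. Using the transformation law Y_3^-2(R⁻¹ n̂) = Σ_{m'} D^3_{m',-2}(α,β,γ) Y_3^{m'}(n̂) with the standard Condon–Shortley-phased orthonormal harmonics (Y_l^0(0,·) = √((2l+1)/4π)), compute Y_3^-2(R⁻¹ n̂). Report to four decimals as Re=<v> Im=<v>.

Re=0.0408 Im=-0.1526

Need the full column D^3_{m',-2} for m'=−3..3 at α=2.7485, β=0.1507, γ=0.3564.
cos(β/2)=0.997163, sin(β/2)=0.075279
d^3_{-3,-2}: single k=1 term ⇒ +0.181793;  D = -0.162370+0.081760i
d^3_{-2,-2}: k∈[0..1] ⇒ +0.983096 -0.028014 = +0.955081;  D = +0.952511-0.070026i
d^3_{-1,-2}: k∈[0..1] ⇒ -0.234694 +0.002675 = -0.232019;  D = +0.220262+0.072921i
d^3_{0,-2}: k∈[0..1] ⇒ +0.030688 -0.000175 = +0.030513;  D = +0.023084+0.019954i
d^3_{1,-2}: k∈[0..1] ⇒ -0.002675 +0.000008 = -0.002668;  D = +0.001196+0.002384i
d^3_{2,-2}: k∈[0..1] ⇒ +0.000160 -0.000000 = +0.000159;  D = +0.000011+0.000159i
d^3_{3,-2}: single k=0 term ⇒ -0.000006;  D = -0.000002+0.000006i
Y_3^{m'}(θ=1.4926,φ=3.7446) and Σ D·Y over m':
  (-0.1624+0.0818i)·(+0.0976+0.4017i)  (+0.9525-0.0700i)·(+0.0283-0.0741i)  (+0.2203+0.0729i)·(+0.2573-0.1771i)  (+0.0231+0.0200i)·(-0.0866+0.0000i)  (+0.0012+0.0024i)·(-0.2573-0.1771i)  (+0.0000+0.0002i)·(+0.0283+0.0741i)  (-0.0000+0.0000i)·(-0.0976+0.4017i)
Y_3^-2(R⁻¹ n̂) = +0.040773-0.152648i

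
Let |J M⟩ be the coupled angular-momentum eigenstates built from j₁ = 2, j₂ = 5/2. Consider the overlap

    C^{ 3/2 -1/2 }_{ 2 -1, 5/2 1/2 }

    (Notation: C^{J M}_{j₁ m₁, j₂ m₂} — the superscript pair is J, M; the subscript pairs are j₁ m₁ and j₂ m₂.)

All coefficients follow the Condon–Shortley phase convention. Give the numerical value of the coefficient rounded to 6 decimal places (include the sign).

+0.487950

j₁+j₂−J=3  J+j₁−j₂=1  J−j₁+j₂=2  j₁+j₂+J+1=7
(j₁±m₁, j₂±m₂, J±M) = (1,3,3,2,1,2)
P² = 48/35
sum k=2..3:
  [2] +1/2 = 1/2
  [3] −1/12 = -1/12
S = 5/12
C² = P²·S² = 5/21 ; C = +0.487950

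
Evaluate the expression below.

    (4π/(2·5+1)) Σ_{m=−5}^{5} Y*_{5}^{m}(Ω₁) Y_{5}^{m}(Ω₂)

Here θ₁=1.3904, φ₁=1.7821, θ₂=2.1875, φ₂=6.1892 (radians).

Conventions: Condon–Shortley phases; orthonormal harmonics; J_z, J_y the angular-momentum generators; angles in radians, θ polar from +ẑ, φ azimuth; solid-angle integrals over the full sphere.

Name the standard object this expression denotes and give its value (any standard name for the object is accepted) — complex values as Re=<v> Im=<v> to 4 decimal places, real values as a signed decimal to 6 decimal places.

This sum is the spherical-harmonic addition theorem: it equals the Legendre polynomial P_l(cos γ) of the angle γ between the two directions.
Term-by-term m-sum for l=5 (normalisation 4π/11 = 1.142397):
  [-5]  conj(Y_{5,-5})(Ω₁) = -0.37236 + 0.21038j ; Y_{5,-5}(Ω₂) = 0.14952 + 0.07594j ; Δ = -0.07165 + 0.00318j
  [-4]  conj(Y_{5,-4})(Ω₁) = 0.16367 + 0.18453j ; Y_{5,-4}(Ω₂) = -0.34971 - 0.13803j ; Δ = -0.03177 - 0.08712j
  [-3]  conj(Y_{5,-3})(Ω₁) = -0.13857 + 0.18850j ; Y_{5,-3}(Ω₂) = 0.36268 + 0.10506j ; Δ = -0.07006 + 0.05381j
  [-2]  conj(Y_{5,-2})(Ω₁) = 0.24248 + 0.10904j ; Y_{5,-2}(Ω₂) = -0.00222 - 0.00042j ; Δ = -0.00049 - 0.00034j
  [-1]  conj(Y_{5,-1})(Ω₁) = -0.03774 + 0.17594j ; Y_{5,-1}(Ω₂) = -0.34683 - 0.03269j ; Δ = 0.01884 - 0.05979j
  [+0]  conj(Y_{5,0})(Ω₁) = 0.26883 + 0.00000j ; Y_{5,0}(Ω₂) = 0.09236 + 0.00000j ; Δ = 0.02483 + 0.00000j
  [+1]  conj(Y_{5,1})(Ω₁) = 0.03774 + 0.17594j ; Y_{5,1}(Ω₂) = 0.34683 - 0.03269j ; Δ = 0.01884 + 0.05979j
  [+2]  conj(Y_{5,2})(Ω₁) = 0.24248 - 0.10904j ; Y_{5,2}(Ω₂) = -0.00222 + 0.00042j ; Δ = -0.00049 + 0.00034j
  [+3]  conj(Y_{5,3})(Ω₁) = 0.13857 + 0.18850j ; Y_{5,3}(Ω₂) = -0.36268 + 0.10506j ; Δ = -0.07006 - 0.05381j
  [+4]  conj(Y_{5,4})(Ω₁) = 0.16367 - 0.18453j ; Y_{5,4}(Ω₂) = -0.34971 + 0.13803j ; Δ = -0.03177 + 0.08712j
  [+5]  conj(Y_{5,5})(Ω₁) = 0.37236 + 0.21038j ; Y_{5,5}(Ω₂) = -0.14952 + 0.07594j ; Δ = -0.07165 - 0.00318j
Total Σ_m = -0.28542 - 0.00000j. Multiply by 1.142397: -0.32607 - 0.00000j. P_5(cos γ) = -0.326066

Legendre polynomial (addition theorem), -0.326066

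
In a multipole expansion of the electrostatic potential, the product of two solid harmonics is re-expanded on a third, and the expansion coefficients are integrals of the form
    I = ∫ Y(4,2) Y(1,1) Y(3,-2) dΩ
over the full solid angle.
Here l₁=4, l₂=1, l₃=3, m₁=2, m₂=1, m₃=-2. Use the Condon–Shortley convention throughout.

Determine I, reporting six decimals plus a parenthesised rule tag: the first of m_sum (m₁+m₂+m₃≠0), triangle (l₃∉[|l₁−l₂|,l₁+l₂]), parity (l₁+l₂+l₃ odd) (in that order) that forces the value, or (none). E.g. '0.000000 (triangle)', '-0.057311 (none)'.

Σmᵢ = 1 ≠ 0, so the φ-integral vanishes; I = 0

0.000000 (m_sum)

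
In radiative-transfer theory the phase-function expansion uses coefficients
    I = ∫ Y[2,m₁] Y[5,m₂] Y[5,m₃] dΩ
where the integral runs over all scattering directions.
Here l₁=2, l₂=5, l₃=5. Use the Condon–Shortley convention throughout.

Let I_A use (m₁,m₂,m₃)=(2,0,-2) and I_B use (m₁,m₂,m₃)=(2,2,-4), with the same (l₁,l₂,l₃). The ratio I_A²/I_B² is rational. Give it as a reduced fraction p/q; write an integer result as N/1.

l's match ⇒ only the (l;m) 3-j factors differ between A and B.
A: triangle coeff Δ(2,5,5) = 1/38610; Σ_t [0,0]: t=0:+1/2880 = 1/2880; (3j)²=14/429 [(2 5 5; 2 0 -2)], sign=-1
B: triangle coeff Δ(2,5,5) = 1/38610; Σ_t [0,0]: t=0:+1/20160 = 1/20160; (3j)²=12/715 [(2 5 5; 2 2 -4)], sign=-1
I_A²/I_B² = (14/429)/(12/715) = 35/18

35/18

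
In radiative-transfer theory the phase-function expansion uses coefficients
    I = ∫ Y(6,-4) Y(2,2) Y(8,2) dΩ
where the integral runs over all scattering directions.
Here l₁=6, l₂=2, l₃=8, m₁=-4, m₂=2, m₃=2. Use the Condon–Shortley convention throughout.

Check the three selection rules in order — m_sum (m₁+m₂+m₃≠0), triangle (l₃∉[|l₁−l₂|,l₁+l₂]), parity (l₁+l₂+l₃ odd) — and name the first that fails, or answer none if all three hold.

Σmᵢ = 0  ✓
l₃∈[|l₁−l₂|,l₁+l₂]=[4,8], have l₃=8  ✓
Σlᵢ = 16 ⇒ even  ✓

none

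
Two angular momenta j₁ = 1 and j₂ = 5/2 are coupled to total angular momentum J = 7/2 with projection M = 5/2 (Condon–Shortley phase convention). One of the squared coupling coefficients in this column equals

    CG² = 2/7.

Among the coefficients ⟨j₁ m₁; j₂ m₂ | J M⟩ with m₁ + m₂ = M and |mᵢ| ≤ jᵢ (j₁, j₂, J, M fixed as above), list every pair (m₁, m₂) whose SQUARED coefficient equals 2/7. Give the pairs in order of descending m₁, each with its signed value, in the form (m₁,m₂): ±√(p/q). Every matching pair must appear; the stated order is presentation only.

Admissible pairs with m₁+m₂ = M = 5/2: (0,5/2), (1,3/2)
  (m₁,m₂)=(1,3/2): CG² = 5/7, CG = +√(5/7)
  (m₁,m₂)=(0,5/2): CG² = 2/7, CG = +√(2/7)   ← matches the target
Pairs with CG² = 2/7: (0,5/2): +√(2/7)

(0,5/2): +√(2/7)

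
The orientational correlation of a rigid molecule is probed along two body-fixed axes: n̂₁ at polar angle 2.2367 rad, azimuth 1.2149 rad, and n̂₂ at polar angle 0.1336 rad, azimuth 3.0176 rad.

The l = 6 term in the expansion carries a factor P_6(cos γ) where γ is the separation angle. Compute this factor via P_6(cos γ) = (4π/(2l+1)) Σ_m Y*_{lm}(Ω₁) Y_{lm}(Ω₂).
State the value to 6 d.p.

0.075322

Summing Y*_{l m}(θ₁,φ₁)·Y_{l m}(θ₂,φ₂) over m ∈ [−6, 6]; prefactor 4π/(2·6+1) = 0.966644:
  m=-6: Y*=(0.061116, 0.096496)  Y=(0.000002, 0.000002)  product (-0.000000, 0.000000)
  m=-5: Y*=(-0.304101, 0.064399)  Y=(-0.000057, -0.000040)  product (0.000020, 0.000009)
  m=-4: Y*=(0.063994, -0.431565)  Y=(0.000969, 0.000524)  product (0.000288, -0.000384)
  m=-3: Y*=(0.205376, 0.113027)  Y=(-0.011094, -0.004328)  product (-0.001789, -0.002143)
  m=-2: Y*=(0.162119, -0.139852)  Y=(0.084920, 0.021501)  product (0.016774, -0.008390)
  m=-1: Y*=(0.114555, 0.308172)  Y=(-0.397846, -0.049584)  product (-0.030295, -0.128285)
  m=+0: Y*=(0.129236, -0.000000)  Y=(0.835101, 0.000000)  product (0.107925, 0.000000)
  m=+1: Y*=(-0.114555, 0.308172)  Y=(0.397846, -0.049584)  product (-0.030295, 0.128285)
  m=+2: Y*=(0.162119, 0.139852)  Y=(0.084920, -0.021501)  product (0.016774, 0.008390)
  m=+3: Y*=(-0.205376, 0.113027)  Y=(0.011094, -0.004328)  product (-0.001789, 0.002143)
  m=+4: Y*=(0.063994, 0.431565)  Y=(0.000969, -0.000524)  product (0.000288, 0.000384)
  m=+5: Y*=(0.304101, 0.064399)  Y=(0.000057, -0.000040)  product (0.000020, -0.000009)
  m=+6: Y*=(0.061116, -0.096496)  Y=(0.000002, -0.000002)  product (-0.000000, -0.000000)
Total Σ_m = (0.077921, 0.000000). Multiply by 0.966644: (0.075322, 0.000000). P_6(cos γ) = 0.075322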